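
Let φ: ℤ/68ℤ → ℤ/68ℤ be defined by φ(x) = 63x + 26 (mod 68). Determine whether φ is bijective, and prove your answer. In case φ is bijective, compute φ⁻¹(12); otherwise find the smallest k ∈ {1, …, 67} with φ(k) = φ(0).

Recall: injectivity means: for all a, b in the domain, φ(a) = φ(b) implies a = b.
Suppose φ(a) = φ(b) in ℤ/68ℤ. Then 63a + 26 ≡ 63b + 26 (mod 68), thus 63(a − b) ≡ 0 (mod 68).
Since gcd(63, 68) = 1, 63 is invertible modulo 68, thus a − b ≡ 0 (mod 68), i.e. a = b.
We now compute 63⁻¹ mod 68 explicitly. Euclid's algorithm: 68 = 1·63 + 5, 63 = 12·5 + 3, 5 = 1·3 + 2, 3 = 1·2 + 1; back-substituting gives 1 = 27·63 − 25·68, so 63⁻¹ ≡ 27 (mod 68).
Then y ↦ 27(y − 26) is a two-sided inverse to φ, so every y ∈ ℤ/68ℤ has a preimage.
So φ is bijective.
Since φ is bijective, we compute φ⁻¹(12): solve 63x + 26 ≡ 12 (mod 68), i.e. 63x ≡ 54 (mod 68).
Multiplying by 63⁻¹ = 27 gives x ≡ 27·54 = 1458 = 21·68 + 30 ≡ 30 (mod 68).
Check: φ(30) = 63·30 + 26 = 1916 = 28·68 + 12 ≡ 12 (mod 68).

30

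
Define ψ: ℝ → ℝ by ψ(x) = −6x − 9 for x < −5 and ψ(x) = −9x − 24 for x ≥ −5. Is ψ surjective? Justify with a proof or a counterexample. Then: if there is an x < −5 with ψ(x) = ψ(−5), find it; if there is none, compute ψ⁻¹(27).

Both pieces are strictly decreasing (slopes −6 and −9), so each is injective on its own interval.
The left piece maps (−∞, −5) onto (21, ∞); the right piece maps [−5, ∞) onto (−∞, 21].
These images together cover ℝ, so ψ is surjective.
Because the two images are disjoint, no x < −5 has ψ(x) = ψ(−5), so we compute ψ⁻¹(27): 27 lies in (21, ∞), so solve −6x − 9 = 27: x = (27 + 9)/(−6) = −6.

-6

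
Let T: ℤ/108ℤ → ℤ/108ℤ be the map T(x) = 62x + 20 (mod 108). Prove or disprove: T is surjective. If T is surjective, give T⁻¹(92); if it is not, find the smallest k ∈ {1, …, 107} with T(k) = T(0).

Since gcd(62, 108) = 2, we have 62x ≡ 0 (mod 2) for all x, so T(x) ≡ 0 (mod 2).
But 1 ≢ 0 (mod 2), so 1 ∈ ℤ/108ℤ has no preimage. Thus T is not surjective.
Since T is not surjective, we find the least positive k with T(k) = T(0): this means 62k ≡ 0 (mod 108), i.e. 108 ∣ 62k. Since gcd(62, 108) = 2, dividing through by 2 this holds exactly when 54 ∣ 31k, and as gcd(31, 54) = 1, exactly when 54 ∣ k.
The smallest positive such k is 54.

54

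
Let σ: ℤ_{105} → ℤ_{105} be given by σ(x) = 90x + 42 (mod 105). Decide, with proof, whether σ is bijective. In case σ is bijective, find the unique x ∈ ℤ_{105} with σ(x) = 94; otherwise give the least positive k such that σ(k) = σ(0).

7

We have gcd(90, 105) = 15 > 1. Taking a = 0 and b = 7: σ(0) = 42 and σ(7) = 90·7 + 42 = 672 ≡ 42 (mod 105).
So σ(0) = σ(7) while 0 ≠ 7, hence σ is not injective, hence not bijective.
Since σ is not bijective, we find the least positive k with σ(k) = σ(0): this means 90k ≡ 0 (mod 105), i.e. 105 ∣ 90k. Since gcd(90, 105) = 15, dividing through by 15 this holds exactly when 7 ∣ 6k, and as gcd(6, 7) = 1, exactly when 7 ∣ k.
The smallest positive such k is 7.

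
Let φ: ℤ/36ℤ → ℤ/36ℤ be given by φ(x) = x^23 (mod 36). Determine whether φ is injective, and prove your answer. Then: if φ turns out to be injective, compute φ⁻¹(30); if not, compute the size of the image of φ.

21

φ(0) = 0^23 = 0.
φ(6): Repeated squaring mod 36: 6^1 ≡ 6, 6^2 ≡ 6² = 36 ≡ 0, 6^4 ≡ 0² = 0, 6^8 ≡ 0² = 0, 6^16 ≡ 0² = 0. Since 23 = 16 + 4 + 2 + 1, 6^23 ≡ 0·0·0·6: 0·0 = 0, then 0·0 = 0, then 0·6 = 0. So 6^23 ≡ 0 (mod 36).
So φ(0) = φ(6) = 0 while 0 ≠ 6, so φ is not injective.
Since φ is not injective, we determine |image(φ)|. Computing x^23 mod 36 for each x (by repeated squaring, reducing mod 36 at every step), the values φ(0), φ(1), …, φ(35) are: 0, 1, 32, 27, 16, 29, 0, 31, 8, 9, 28, 23, 0, 25, 20, 27, 4, 17, 0, 19, 32, 9, 16, 11, 0, 13, 8, 27, 28, 5, 0, 7, 20, 9, 4, 35.
The distinct values are {0, 1, 4, 5, 7, 8, 9, 11, 13, 16, 17, 19, 20, 23, 25, 27, 28, 29, 31, 32, 35}; there are 21 of them.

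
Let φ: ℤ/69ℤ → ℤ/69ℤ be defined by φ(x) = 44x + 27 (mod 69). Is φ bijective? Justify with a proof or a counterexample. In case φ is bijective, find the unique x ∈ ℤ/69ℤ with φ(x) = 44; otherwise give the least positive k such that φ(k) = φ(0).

By definition, φ is injective if φ(s) = φ(t) implies s = t.
Suppose φ(s) = φ(t) in ℤ/69ℤ. Then 44s + 27 ≡ 44t + 27 (mod 69), so 44(s − t) ≡ 0 (mod 69).
Since gcd(44, 69) = 1, 44 is invertible modulo 69, hence s − t ≡ 0 (mod 69), i.e. s = t.
We now compute 44⁻¹ mod 69 explicitly. Euclid's algorithm: 69 = 1·44 + 25, 44 = 1·25 + 19, 25 = 1·19 + 6, 19 = 3·6 + 1; back-substituting gives 1 = 11·44 − 7·69, so 44⁻¹ ≡ 11 (mod 69).
For any y ∈ ℤ/69ℤ, x = 11(y − 27) mod 69 satisfies φ(x) = 44·11(y − 27) + 27 ≡ y (since 44·11 ≡ 1 mod 69). So every y has a preimage.
Therefore φ is bijective.
Since φ is bijective, we compute φ⁻¹(44): solve 44x + 27 ≡ 44 (mod 69), i.e. 44x ≡ 17 (mod 69).
Multiplying by 44⁻¹ = 11 gives x ≡ 11·17 = 187 = 2·69 + 49 ≡ 49 (mod 69).
Check: φ(49) = 44·49 + 27 = 2183 = 31·69 + 44 ≡ 44 (mod 69).

49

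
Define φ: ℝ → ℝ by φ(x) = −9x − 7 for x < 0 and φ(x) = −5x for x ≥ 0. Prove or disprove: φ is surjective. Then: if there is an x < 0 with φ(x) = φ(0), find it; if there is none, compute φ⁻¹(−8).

Both pieces are strictly decreasing (slopes −9 and −5), so each is injective on its own interval.
The left piece maps (−∞, 0) onto (−7, ∞); the right piece maps [0, ∞) onto (−∞, 0].
The union (−7, ∞) ∪ (−∞, 0] covers ℝ, so φ is surjective.
For the follow-up: the images overlap, so an x < 0 with φ(x) = φ(0) exists. φ(0) = 0; solving −9x − 7 = 0 for x < 0 gives x = (0 + 7)/(−9) = −7/9.

-7/9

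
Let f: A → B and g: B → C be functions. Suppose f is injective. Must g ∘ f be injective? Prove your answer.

No. Take A = B = C = {1, 2}, f = identity (injective), and g(x) = 1 for every x.
Then (g ∘ f)(1) = 1 = (g ∘ f)(2) with 1 ≠ 2, so g ∘ f is not injective.

not injective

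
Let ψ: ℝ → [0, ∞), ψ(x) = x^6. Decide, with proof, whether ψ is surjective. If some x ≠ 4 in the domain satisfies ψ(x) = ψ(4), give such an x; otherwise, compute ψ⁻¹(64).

-4

For any y ∈ [0, ∞), x = y^{1/6} ∈ ℝ satisfies x^6 = y, so ψ is surjective.
For the follow-up, such an x exists: taking x = −4 ∈ ℝ gives ψ(−4) = 4096 = ψ(4) with −4 ≠ 4.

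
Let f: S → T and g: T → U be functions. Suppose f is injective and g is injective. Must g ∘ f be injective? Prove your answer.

Suppose (g ∘ f)(x_1) = (g ∘ f)(x_2), i.e. g(f(x_1)) = g(f(x_2)).
Since g is injective, f(x_1) = f(x_2). Since f is injective, x_1 = x_2. Thus g ∘ f is injective.

injective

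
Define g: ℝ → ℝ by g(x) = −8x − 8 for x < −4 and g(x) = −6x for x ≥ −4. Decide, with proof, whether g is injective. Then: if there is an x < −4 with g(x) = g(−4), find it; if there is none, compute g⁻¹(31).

Both pieces are strictly decreasing (slopes −8 and −6), so each is injective on its own interval.
The left piece maps (−∞, −4) onto (24, ∞); the right piece maps [−4, ∞) onto (−∞, 24].
These images are disjoint, so no value is attained by both pieces. Therefore g is injective.
Because the two images are disjoint, no x < −4 has g(x) = g(−4), so we compute g⁻¹(31): 31 lies in (24, ∞), so solve −8x − 8 = 31: x = (31 + 8)/(−8) = −39/8.

-39/8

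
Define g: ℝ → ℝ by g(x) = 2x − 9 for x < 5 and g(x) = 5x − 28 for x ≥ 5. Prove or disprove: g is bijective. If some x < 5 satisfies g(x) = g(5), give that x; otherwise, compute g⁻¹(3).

3

Both pieces are strictly increasing (slopes 2 and 5), so each is injective on its own interval.
The left piece maps (−∞, 5) onto (−∞, 1); the right piece maps [5, ∞) onto [−3, ∞).
These images overlap. In particular g(5) = −3 (right piece), and solving 2x − 9 = −3 on the left piece gives x = 3 < 5.
So g(3) = g(5) with 3 ≠ 5, and g is not injective, hence not bijective. This x = 3 is the requested value below 5.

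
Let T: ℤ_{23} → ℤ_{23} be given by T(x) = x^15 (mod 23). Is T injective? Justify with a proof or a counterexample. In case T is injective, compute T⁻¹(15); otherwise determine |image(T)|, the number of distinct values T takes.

17

Since 23 is prime, the nonzero elements of ℤ_{23} form a cyclic group of order 22.
As gcd(15, 22) = 1, raising to the 15th power is a bijection on this group: if x_1^15 ≡ x_2^15 then (x_1x_2^{−1})^15 = 1, and the only element of order dividing gcd(15, 22) = 1 is 1, so x_1 = x_2.
With T(0) = 0 this makes T injective on all of ℤ_{23}, hence bijective (finite equal-size domain and codomain). In particular T is injective.
Since T is injective, we find the preimage of 15. The inverse of x ↦ x^15 on (ℤ_{23})^× is x ↦ x^3, because 15·3 = 45 = 2·22 + 1 ≡ 1 (mod 22) and x^{22} = 1 for x ≠ 0 (Fermat). So T⁻¹(15) = 15^3 mod 23.
Repeated squaring mod 23: 15^1 ≡ 15, 15^2 ≡ 15² = 225 ≡ 18. Since 3 = 2 + 1, 15^3 ≡ 18·15: 18·15 = 270 ≡ 17. So 15^3 ≡ 17 (mod 23).
Hence T⁻¹(15) = 17.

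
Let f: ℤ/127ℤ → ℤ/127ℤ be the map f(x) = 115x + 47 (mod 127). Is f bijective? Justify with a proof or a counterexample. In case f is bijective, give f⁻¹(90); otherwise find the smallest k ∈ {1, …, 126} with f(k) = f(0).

Recall that injectivity means: for all s, t in the domain, f(s) = f(t) implies s = t.
If f(s) = f(t), then 115s ≡ 115t (mod 127). Because gcd(115, 127) = 1, we may cancel 115 to get s ≡ t (mod 127).
We now compute 115⁻¹ mod 127 explicitly. Euclid's algorithm: 127 = 1·115 + 12, 115 = 9·12 + 7, 12 = 1·7 + 5, 7 = 1·5 + 2, 5 = 2·2 + 1; back-substituting gives 1 = 74·115 − 67·127, so 115⁻¹ ≡ 74 (mod 127).
For any y ∈ ℤ/127ℤ, x = 74(y − 47) mod 127 satisfies f(x) = 115·74(y − 47) + 47 ≡ y (since 115·74 ≡ 1 mod 127). So every y has a preimage.
Hence f is bijective.
Since f is bijective, we compute f⁻¹(90): solve 115x + 47 ≡ 90 (mod 127), i.e. 115x ≡ 43 (mod 127).
Multiplying by 115⁻¹ = 74 gives x ≡ 74·43 = 3182 = 25·127 + 7 ≡ 7 (mod 127).
Check: f(7) = 115·7 + 47 = 852 = 6·127 + 90 ≡ 90 (mod 127).

7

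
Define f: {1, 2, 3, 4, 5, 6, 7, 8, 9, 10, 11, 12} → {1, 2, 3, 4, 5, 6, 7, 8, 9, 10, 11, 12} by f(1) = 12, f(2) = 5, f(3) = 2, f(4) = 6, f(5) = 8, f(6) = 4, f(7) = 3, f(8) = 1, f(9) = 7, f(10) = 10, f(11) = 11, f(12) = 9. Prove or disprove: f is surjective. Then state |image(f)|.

Every element of the codomain has a preimage: 1 = f(8), 2 = f(3), 3 = f(7), 4 = f(6), 5 = f(2), 6 = f(4), 7 = f(9), 8 = f(5), 9 = f(12), 10 = f(10), 11 = f(11), 12 = f(1).
Thus f is surjective.
The image of f is {1, 2, 3, 4, 5, 6, 7, 8, 9, 10, 11, 12}, which has 12 elements.

12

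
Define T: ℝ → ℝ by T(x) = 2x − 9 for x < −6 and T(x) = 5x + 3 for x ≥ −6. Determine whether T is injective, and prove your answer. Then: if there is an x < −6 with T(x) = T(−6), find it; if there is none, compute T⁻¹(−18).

Both pieces are strictly increasing (slopes 2 and 5), so each is injective on its own interval.
The left piece maps (−∞, −6) onto (−∞, −21); the right piece maps [−6, ∞) onto [−27, ∞).
These images overlap. In particular T(−6) = −27 (right piece), and solving 2x − 9 = −27 on the left piece gives x = −9 < −6.
So T(−9) = T(−6) with −9 ≠ −6, and T is not injective. This x = −9 is the requested value below −6.

-9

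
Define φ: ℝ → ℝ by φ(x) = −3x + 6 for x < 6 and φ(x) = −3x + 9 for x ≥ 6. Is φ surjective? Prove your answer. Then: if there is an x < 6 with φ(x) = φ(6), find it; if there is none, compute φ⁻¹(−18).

Both pieces are strictly decreasing (slopes −3 and −3), so each is injective on its own interval.
The left piece maps (−∞, 6) onto (−12, ∞); the right piece maps [6, ∞) onto (−∞, −9].
The union (−12, ∞) ∪ (−∞, −9] covers ℝ, so φ is surjective.
For the follow-up: the images overlap, so an x < 6 with φ(x) = φ(6) exists. φ(6) = −9; solving −3x + 6 = −9 for x < 6 gives x = (−9 − 6)/(−3) = 5.

5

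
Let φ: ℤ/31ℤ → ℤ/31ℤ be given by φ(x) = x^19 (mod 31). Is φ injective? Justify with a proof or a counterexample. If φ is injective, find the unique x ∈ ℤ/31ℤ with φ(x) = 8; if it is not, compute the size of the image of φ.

Since 31 is prime, the nonzero elements of ℤ/31ℤ form a cyclic group of order 30.
As gcd(19, 30) = 1, raising to the 19th power is a bijection on this group: if x_1^19 ≡ x_2^19 then (x_1x_2^{−1})^19 = 1, and the only element of order dividing gcd(19, 30) = 1 is 1, so x_1 = x_2.
With φ(0) = 0 this makes φ injective on all of ℤ/31ℤ, hence bijective (finite equal-size domain and codomain). In particular φ is injective.
Since φ is injective, we find the preimage of 8. The inverse of x ↦ x^19 on (ℤ/31ℤ)^× is x ↦ x^19, because 19·19 = 361 = 12·30 + 1 ≡ 1 (mod 30) and x^{30} = 1 for x ≠ 0 (Fermat). So φ⁻¹(8) = 8^19 mod 31.
Repeated squaring mod 31: 8^1 ≡ 8, 8^2 ≡ 8² = 64 ≡ 2, 8^4 ≡ 2² = 4, 8^8 ≡ 4² = 16, 8^16 ≡ 16² = 256 ≡ 8. Since 19 = 16 + 2 + 1, 8^19 ≡ 8·2·8: 8·2 = 16, then 16·8 = 128 ≡ 4. So 8^19 ≡ 4 (mod 31).
Hence φ⁻¹(8) = 4.

4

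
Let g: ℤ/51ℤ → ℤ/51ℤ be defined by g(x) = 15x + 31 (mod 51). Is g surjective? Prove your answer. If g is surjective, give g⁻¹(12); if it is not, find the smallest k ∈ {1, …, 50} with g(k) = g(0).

Since gcd(15, 51) = 3, we have 15x ≡ 0 (mod 3) for all x, so g(x) ≡ 1 (mod 3).
But 0 ≢ 1 (mod 3), so 0 ∈ ℤ/51ℤ has no preimage. Therefore g is not surjective.
Since g is not surjective, we find the least positive k with g(k) = g(0): this means 15k ≡ 0 (mod 51), i.e. 51 ∣ 15k. Since gcd(15, 51) = 3, dividing through by 3 this holds exactly when 17 ∣ 5k, and as gcd(5, 17) = 1, exactly when 17 ∣ k.
The smallest positive such k is 17.

17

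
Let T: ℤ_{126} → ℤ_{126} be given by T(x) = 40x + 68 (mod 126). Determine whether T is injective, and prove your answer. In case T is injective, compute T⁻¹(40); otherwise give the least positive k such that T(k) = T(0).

63

By definition, T is injective when T(s) = T(t) forces s = t.
We have gcd(40, 126) = 2 > 1. Taking s = 0 and t = 63: T(0) = 68 and T(63) = 40·63 + 68 = 2588 ≡ 68 (mod 126).
So T(0) = T(63) while 0 ≠ 63, hence T is not injective.
Since T is not injective, we find the least positive k with T(k) = T(0): this means 40k ≡ 0 (mod 126), i.e. 126 ∣ 40k. Since gcd(40, 126) = 2, dividing through by 2 this holds exactly when 63 ∣ 20k, and as gcd(20, 63) = 1, exactly when 63 ∣ k.
The smallest positive such k is 63.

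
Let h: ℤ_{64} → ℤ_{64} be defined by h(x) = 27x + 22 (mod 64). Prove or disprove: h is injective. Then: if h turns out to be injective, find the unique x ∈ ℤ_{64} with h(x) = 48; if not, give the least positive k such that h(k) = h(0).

46

Suppose h(x_1) = h(x_2) in ℤ_{64}. Then 27x_1 + 22 ≡ 27x_2 + 22 (mod 64), hence 27(x_1 − x_2) ≡ 0 (mod 64).
Since gcd(27, 64) = 1, 27 is invertible modulo 64, so x_1 − x_2 ≡ 0 (mod 64), i.e. x_1 = x_2.
Hence h is injective.
We now compute 27⁻¹ mod 64 explicitly. Euclid's algorithm: 64 = 2·27 + 10, 27 = 2·10 + 7, 10 = 1·7 + 3, 7 = 2·3 + 1; back-substituting gives 1 = 19·27 − 8·64, so 27⁻¹ ≡ 19 (mod 64).
Since h is injective, we compute h⁻¹(48): solve 27x + 22 ≡ 48 (mod 64), i.e. 27x ≡ 26 (mod 64).
Multiplying by 27⁻¹ = 19 gives x ≡ 19·26 = 494 = 7·64 + 46 ≡ 46 (mod 64).
Check: h(46) = 27·46 + 22 = 1264 = 19·64 + 48 ≡ 48 (mod 64).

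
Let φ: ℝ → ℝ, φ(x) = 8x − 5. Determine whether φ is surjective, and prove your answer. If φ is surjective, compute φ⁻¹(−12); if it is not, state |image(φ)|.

For any y ∈ ℝ, x = (y + 5)/8 satisfies φ(x) = y.
Thus φ is surjective.
Since φ is surjective, we compute φ⁻¹(−12) = (−12 + 5)/8 = −7/8.

-7/8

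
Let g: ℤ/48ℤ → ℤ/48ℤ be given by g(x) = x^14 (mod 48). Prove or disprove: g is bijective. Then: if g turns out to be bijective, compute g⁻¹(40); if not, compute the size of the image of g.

g(2): Repeated squaring mod 48: 2^1 ≡ 2, 2^2 ≡ 2² = 4, 2^4 ≡ 4² = 16, 2^8 ≡ 16² = 256 ≡ 16. Since 14 = 8 + 4 + 2, 2^14 ≡ 16·16·4: 16·16 = 256 ≡ 16, then 16·4 = 64 ≡ 16. So 2^14 ≡ 16 (mod 48).
g(4): Repeated squaring mod 48: 4^1 ≡ 4, 4^2 ≡ 4² = 16, 4^4 ≡ 16² = 256 ≡ 16, 4^8 ≡ 16² = 256 ≡ 16. Since 14 = 8 + 4 + 2, 4^14 ≡ 16·16·16: 16·16 = 256 ≡ 16, then 16·16 = 256 ≡ 16. So 4^14 ≡ 16 (mod 48).
So g(2) = g(4) = 16 while 2 ≠ 4, therefore g is not injective, hence not bijective.
Since g is not bijective, we determine |image(g)|. Computing x^14 mod 48 for each x (by repeated squaring, reducing mod 48 at every step), the values g(0), g(1), …, g(47) are: 0, 1, 16, 9, 16, 25, 0, 1, 16, 33, 16, 25, 0, 25, 16, 33, 16, 1, 0, 25, 16, 9, 16, 1, 0, 1, 16, 9, 16, 25, 0, 1, 16, 33, 16, 25, 0, 25, 16, 33, 16, 1, 0, 25, 16, 9, 16, 1.
The distinct values are {0, 1, 9, 16, 25, 33}; there are 6 of them.

6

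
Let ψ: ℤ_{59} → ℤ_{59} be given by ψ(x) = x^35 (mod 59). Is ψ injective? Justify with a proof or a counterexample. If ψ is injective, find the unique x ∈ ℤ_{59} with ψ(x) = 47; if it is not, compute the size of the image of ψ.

Since 59 is prime, the nonzero elements of ℤ_{59} form a cyclic group of order 58.
As gcd(35, 58) = 1, raising to the 35th power is a bijection on this group: if x_1^35 ≡ x_2^35 then (x_1x_2^{−1})^35 = 1, and the only element of order dividing gcd(35, 58) = 1 is 1, so x_1 = x_2.
With ψ(0) = 0 this makes ψ injective on all of ℤ_{59}, hence bijective (finite equal-size domain and codomain). In particular ψ is injective.
Since ψ is injective, we find the preimage of 47. The inverse of x ↦ x^35 on (ℤ_{59})^× is x ↦ x^5, because 35·5 = 175 = 3·58 + 1 ≡ 1 (mod 58) and x^{58} = 1 for x ≠ 0 (Fermat). So ψ⁻¹(47) = 47^5 mod 59.
Repeated squaring mod 59: 47^1 ≡ 47, 47^2 ≡ 47² = 2209 ≡ 26, 47^4 ≡ 26² = 676 ≡ 27. Since 5 = 4 + 1, 47^5 ≡ 27·47: 27·47 = 1269 ≡ 30. So 47^5 ≡ 30 (mod 59).
Hence ψ⁻¹(47) = 30.

30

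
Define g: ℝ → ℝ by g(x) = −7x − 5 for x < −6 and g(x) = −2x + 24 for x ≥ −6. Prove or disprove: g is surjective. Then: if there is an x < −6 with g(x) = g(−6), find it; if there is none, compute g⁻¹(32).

-4

Both pieces are strictly decreasing (slopes −7 and −2), so each is injective on its own interval.
The left piece maps (−∞, −6) onto (37, ∞); the right piece maps [−6, ∞) onto (−∞, 36].
The union (37, ∞) ∪ (−∞, 36] omits the interval between 37 and 36; in particular 37 has no preimage. So g is not surjective.
Because the two images are disjoint, no x < −6 has g(x) = g(−6), so we compute g⁻¹(32): 32 lies in (−∞, 36], so solve −2x + 24 = 32: x = (32 − 24)/(−2) = −4.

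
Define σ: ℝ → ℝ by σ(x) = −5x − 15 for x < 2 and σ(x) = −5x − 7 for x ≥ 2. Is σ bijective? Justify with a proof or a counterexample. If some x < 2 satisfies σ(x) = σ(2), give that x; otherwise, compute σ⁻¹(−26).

Both pieces are strictly decreasing (slopes −5 and −5), so each is injective on its own interval.
The left piece maps (−∞, 2) onto (−25, ∞); the right piece maps [2, ∞) onto (−∞, −17].
These images overlap. In particular σ(2) = −17 (right piece), and solving −5x − 15 = −17 on the left piece gives x = 2/5 < 2.
So σ(2/5) = σ(2) with 2/5 ≠ 2, and σ is not injective, hence not bijective. This x = 2/5 is the requested value below 2.

2/5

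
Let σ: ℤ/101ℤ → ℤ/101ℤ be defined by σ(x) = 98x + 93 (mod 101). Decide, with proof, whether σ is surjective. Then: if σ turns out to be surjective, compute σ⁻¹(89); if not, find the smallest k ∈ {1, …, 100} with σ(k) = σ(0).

35

Since gcd(98, 101) = 1, 98 is invertible modulo 101. Euclid's algorithm: 101 = 1·98 + 3, 98 = 32·3 + 2, 3 = 1·2 + 1; back-substituting gives 1 = 67·98 − 65·101, so 98⁻¹ ≡ 67 (mod 101).
Then y ↦ 67(y − 93) is a two-sided inverse to σ, so every y ∈ ℤ/101ℤ has a preimage.
Thus σ is surjective.
Since σ is surjective, we compute σ⁻¹(89): solve 98x + 93 ≡ 89 (mod 101), i.e. 98x ≡ 97 (mod 101).
Multiplying by 98⁻¹ = 67 gives x ≡ 67·97 = 6499 = 64·101 + 35 ≡ 35 (mod 101).
Check: σ(35) = 98·35 + 93 = 3523 = 34·101 + 89 ≡ 89 (mod 101).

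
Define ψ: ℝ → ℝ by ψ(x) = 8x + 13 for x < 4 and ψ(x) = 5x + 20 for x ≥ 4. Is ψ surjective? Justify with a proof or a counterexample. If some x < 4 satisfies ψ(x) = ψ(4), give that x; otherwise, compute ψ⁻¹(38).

27/8

Both pieces are strictly increasing (slopes 8 and 5), so each is injective on its own interval.
The left piece maps (−∞, 4) onto (−∞, 45); the right piece maps [4, ∞) onto [40, ∞).
The union (−∞, 45) ∪ [40, ∞) covers ℝ, so ψ is surjective.
For the follow-up: the images overlap, so an x < 4 with ψ(x) = ψ(4) exists. ψ(4) = 40; solving 8x + 13 = 40 for x < 4 gives x = (40 − 13)/8 = 27/8.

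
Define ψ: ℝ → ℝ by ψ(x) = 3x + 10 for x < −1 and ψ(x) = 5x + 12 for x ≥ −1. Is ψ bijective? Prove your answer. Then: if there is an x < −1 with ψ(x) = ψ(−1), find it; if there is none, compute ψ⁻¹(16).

Both pieces are strictly increasing (slopes 3 and 5), so each is injective on its own interval.
The left piece maps (−∞, −1) onto (−∞, 7); the right piece maps [−1, ∞) onto [7, ∞).
Since 7 = 7, the images partition ℝ: ψ is injective and surjective, hence bijective.
Because the two images are disjoint, no x < −1 has ψ(x) = ψ(−1), so we compute ψ⁻¹(16): 16 lies in [7, ∞), so solve 5x + 12 = 16: x = (16 − 12)/5 = 4/5.

4/5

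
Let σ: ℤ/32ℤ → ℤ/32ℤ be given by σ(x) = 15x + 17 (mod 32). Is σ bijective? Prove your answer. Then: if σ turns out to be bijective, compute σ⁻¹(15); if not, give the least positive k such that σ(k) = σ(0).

If σ(u) = σ(v), then 15u ≡ 15v (mod 32). Because gcd(15, 32) = 1, we may cancel 15 to get u ≡ v (mod 32).
We now compute 15⁻¹ mod 32 explicitly. Euclid's algorithm: 32 = 2·15 + 2, 15 = 7·2 + 1; back-substituting gives 1 = 15·15 − 7·32, so 15⁻¹ ≡ 15 (mod 32).
For any y ∈ ℤ/32ℤ, x = 15(y − 17) mod 32 satisfies σ(x) = 15·15(y − 17) + 17 ≡ y (since 15·15 ≡ 1 mod 32). So every y has a preimage.
Thus σ is bijective.
Since σ is bijective, we compute σ⁻¹(15): solve 15x + 17 ≡ 15 (mod 32), i.e. 15x ≡ 30 (mod 32).
Multiplying by 15⁻¹ = 15 gives x ≡ 15·30 = 450 = 14·32 + 2 ≡ 2 (mod 32).
Check: σ(2) = 15·2 + 17 = 47 = 1·32 + 15 ≡ 15 (mod 32).

2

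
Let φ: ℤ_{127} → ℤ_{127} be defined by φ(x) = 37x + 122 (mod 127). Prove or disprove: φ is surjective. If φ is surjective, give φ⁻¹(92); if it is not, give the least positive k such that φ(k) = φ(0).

Recall that surjectivity means every element of the codomain has a preimage under φ.
Since gcd(37, 127) = 1, 37 is invertible modulo 127. Euclid's algorithm: 127 = 3·37 + 16, 37 = 2·16 + 5, 16 = 3·5 + 1; back-substituting gives 1 = 103·37 − 30·127, so 37⁻¹ ≡ 103 (mod 127).
Then y ↦ 103(y − 122) is a two-sided inverse to φ, so every y ∈ ℤ_{127} has a preimage.
Thus φ is surjective.
Since φ is surjective, we compute φ⁻¹(92): solve 37x + 122 ≡ 92 (mod 127), i.e. 37x ≡ 97 (mod 127).
Multiplying by 37⁻¹ = 103 gives x ≡ 103·97 = 9991 = 78·127 + 85 ≡ 85 (mod 127).
Check: φ(85) = 37·85 + 122 = 3267 = 25·127 + 92 ≡ 92 (mod 127).

85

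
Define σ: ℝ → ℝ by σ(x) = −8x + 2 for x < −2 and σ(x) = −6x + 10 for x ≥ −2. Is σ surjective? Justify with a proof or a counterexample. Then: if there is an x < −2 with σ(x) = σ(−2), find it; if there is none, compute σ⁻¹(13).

Both pieces are strictly decreasing (slopes −8 and −6), so each is injective on its own interval.
The left piece maps (−∞, −2) onto (18, ∞); the right piece maps [−2, ∞) onto (−∞, 22].
The union (18, ∞) ∪ (−∞, 22] covers ℝ, so σ is surjective.
For the follow-up: the images overlap, so an x < −2 with σ(x) = σ(−2) exists. σ(−2) = 22; solving −8x + 2 = 22 for x < −2 gives x = (22 − 2)/(−8) = −5/2.

-5/2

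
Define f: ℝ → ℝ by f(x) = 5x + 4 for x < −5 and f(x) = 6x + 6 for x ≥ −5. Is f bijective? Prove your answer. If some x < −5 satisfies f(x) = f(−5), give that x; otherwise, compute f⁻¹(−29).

-28/5

Both pieces are strictly increasing (slopes 5 and 6), so each is injective on its own interval.
The left piece maps (−∞, −5) onto (−∞, −21); the right piece maps [−5, ∞) onto [−24, ∞).
These images overlap. In particular f(−5) = −24 (right piece), and solving 5x + 4 = −24 on the left piece gives x = −28/5 < −5.
So f(−28/5) = f(−5) with −28/5 ≠ −5, and f is not injective, hence not bijective. This x = −28/5 is the requested value below −5.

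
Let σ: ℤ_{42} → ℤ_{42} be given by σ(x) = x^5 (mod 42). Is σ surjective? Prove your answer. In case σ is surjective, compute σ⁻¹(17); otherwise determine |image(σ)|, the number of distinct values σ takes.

5

Computing x^5 mod 42 for each x (by repeated squaring, reducing mod 42 at every step), the values σ(0), σ(1), …, σ(41) are: 0, 1, 32, 33, 16, 17, 6, 7, 8, 39, 40, 23, 24, 13, 14, 15, 4, 5, 30, 31, 20, 21, 22, 11, 12, 37, 38, 27, 28, 29, 18, 19, 2, 3, 34, 35, 36, 25, 26, 9, 10, 41.
Every element of ℤ_{42} appears exactly once in this list, so σ is a bijection, and in particular surjective.
Since σ is surjective, we read off the preimage of 17 from the same table: σ(5) = 17, so σ⁻¹(17) = 5.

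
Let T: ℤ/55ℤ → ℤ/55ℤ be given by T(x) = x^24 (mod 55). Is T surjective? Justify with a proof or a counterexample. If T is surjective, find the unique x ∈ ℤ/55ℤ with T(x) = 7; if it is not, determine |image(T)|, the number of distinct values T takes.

12

T(4): Repeated squaring mod 55: 4^1 ≡ 4, 4^2 ≡ 4² = 16, 4^4 ≡ 16² = 256 ≡ 36, 4^8 ≡ 36² = 1296 ≡ 31, 4^16 ≡ 31² = 961 ≡ 26. Since 24 = 16 + 8, 4^24 ≡ 26·31: 26·31 = 806 ≡ 36. So 4^24 ≡ 36 (mod 55).
T(7): Repeated squaring mod 55: 7^1 ≡ 7, 7^2 ≡ 7² = 49, 7^4 ≡ 49² = 2401 ≡ 36, 7^8 ≡ 36² = 1296 ≡ 31, 7^16 ≡ 31² = 961 ≡ 26. Since 24 = 16 + 8, 7^24 ≡ 26·31: 26·31 = 806 ≡ 36. So 7^24 ≡ 36 (mod 55).
So T(4) = T(7) = 36 while 4 ≠ 7, therefore T is not injective.
A non-injective map from the 55-element set ℤ/55ℤ to itself takes at most 54 distinct values, so it cannot be surjective. Therefore T is not surjective.
Since T is not surjective, we determine |image(T)|. Computing x^24 mod 55 for each x (by repeated squaring, reducing mod 55 at every step), the values T(0), T(1), …, T(54) are: 0, 1, 16, 26, 36, 20, 31, 36, 26, 16, 45, 11, 1, 16, 26, 25, 31, 31, 36, 26, 5, 1, 11, 1, 16, 15, 36, 31, 31, 36, 15, 16, 1, 11, 1, 5, 26, 36, 31, 31, 25, 26, 16, 1, 11, 45, 16, 26, 36, 31, 20, 36, 26, 16, 1.
The distinct values are {0, 1, 5, 11, 15, 16, 20, 25, 26, 31, 36, 45}; there are 12 of them.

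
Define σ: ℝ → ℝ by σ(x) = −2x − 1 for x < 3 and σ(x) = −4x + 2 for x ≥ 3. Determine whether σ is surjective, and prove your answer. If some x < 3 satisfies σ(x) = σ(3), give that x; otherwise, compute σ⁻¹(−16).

9/2

Both pieces are strictly decreasing (slopes −2 and −4), so each is injective on its own interval.
The left piece maps (−∞, 3) onto (−7, ∞); the right piece maps [3, ∞) onto (−∞, −10].
The union (−7, ∞) ∪ (−∞, −10] omits the interval between −7 and −10; in particular −7 has no preimage. So σ is not surjective.
Because the two images are disjoint, no x < 3 has σ(x) = σ(3), so we compute σ⁻¹(−16): −16 lies in (−∞, −10], so solve −4x + 2 = −16: x = (−16 − 2)/(−4) = 9/2.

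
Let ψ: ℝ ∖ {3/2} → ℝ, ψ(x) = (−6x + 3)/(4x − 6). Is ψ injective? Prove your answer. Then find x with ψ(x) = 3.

Suppose ψ(x_1) = ψ(x_2). Cross-multiplying: (−6x_1 + 3)(4x_2 − 6) = (−6x_2 + 3)(4x_1 − 6).
Expanding both sides and cancelling the symmetric terms leaves 24·(x_1 − x_2) = 0. Since 24 ≠ 0, x_1 = x_2. So ψ is injective.
Solving ψ(x) = 3: cross-multiplying gives −6x + 3 = 3(4x − 6), which rearranges to −18x = −21, so x = 7/6.

7/6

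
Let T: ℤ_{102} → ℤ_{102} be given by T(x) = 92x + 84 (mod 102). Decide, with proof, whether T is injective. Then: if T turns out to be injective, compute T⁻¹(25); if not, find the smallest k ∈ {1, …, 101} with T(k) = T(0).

By definition, injectivity means: for all s, t in the domain, T(s) = T(t) implies s = t.
We have gcd(92, 102) = 2 > 1. Taking s = 0 and t = 51: T(0) = 84 and T(51) = 92·51 + 84 = 4776 ≡ 84 (mod 102).
So T(0) = T(51) while 0 ≠ 51, therefore T is not injective.
Since T is not injective, we find the least positive k with T(k) = T(0): this means 92k ≡ 0 (mod 102), i.e. 102 ∣ 92k. Since gcd(92, 102) = 2, dividing through by 2 this holds exactly when 51 ∣ 46k, and as gcd(46, 51) = 1, exactly when 51 ∣ k.
The smallest positive such k is 51.

51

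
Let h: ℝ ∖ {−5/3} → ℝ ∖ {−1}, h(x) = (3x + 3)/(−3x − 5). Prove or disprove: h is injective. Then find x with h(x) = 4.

Suppose h(a) = h(b). Cross-multiplying: (3a + 3)(−3b − 5) = (3b + 3)(−3a − 5).
Expanding both sides and cancelling the symmetric terms leaves −6·(a − b) = 0. Since −6 ≠ 0, a = b. Thus h is injective.
Solving h(x) = 4: cross-multiplying gives 3x + 3 = 4(−3x − 5), which rearranges to 15x = −23, so x = −23/15.

-23/15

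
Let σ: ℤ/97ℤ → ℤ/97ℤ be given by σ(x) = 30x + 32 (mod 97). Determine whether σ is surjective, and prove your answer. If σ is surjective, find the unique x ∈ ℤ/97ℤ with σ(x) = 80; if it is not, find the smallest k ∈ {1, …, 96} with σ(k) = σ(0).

Recall that σ is surjective if every y in the codomain equals σ(x) for some x in the domain.
Since gcd(30, 97) = 1, 30 is invertible modulo 97. Euclid's algorithm: 97 = 3·30 + 7, 30 = 4·7 + 2, 7 = 3·2 + 1; back-substituting gives 1 = 55·30 − 17·97, so 30⁻¹ ≡ 55 (mod 97).
For any y ∈ ℤ/97ℤ, x = 55(y − 32) mod 97 satisfies σ(x) = 30·55(y − 32) + 32 ≡ y (since 30·55 ≡ 1 mod 97). So every y has a preimage.
Hence σ is surjective.
Since σ is surjective, we find σ⁻¹(80): we need 30x ≡ 80 − 32 ≡ 48 (mod 97). Using 30⁻¹ = 55: x ≡ 55·48 = 2640 = 27·97 + 21, so x = 21.
Check: σ(21) = 30·21 + 32 = 662 = 6·97 + 80 ≡ 80 (mod 97).

21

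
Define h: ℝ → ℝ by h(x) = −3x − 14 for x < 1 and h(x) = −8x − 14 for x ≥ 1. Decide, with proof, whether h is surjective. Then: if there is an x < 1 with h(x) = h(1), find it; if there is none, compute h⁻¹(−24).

Both pieces are strictly decreasing (slopes −3 and −8), so each is injective on its own interval.
The left piece maps (−∞, 1) onto (−17, ∞); the right piece maps [1, ∞) onto (−∞, −22].
The union (−17, ∞) ∪ (−∞, −22] omits the interval between −17 and −22; in particular −17 has no preimage. So h is not surjective.
Because the two images are disjoint, no x < 1 has h(x) = h(1), so we compute h⁻¹(−24): −24 lies in (−∞, −22], so solve −8x − 14 = −24: x = (−24 + 14)/(−8) = 5/4.

5/4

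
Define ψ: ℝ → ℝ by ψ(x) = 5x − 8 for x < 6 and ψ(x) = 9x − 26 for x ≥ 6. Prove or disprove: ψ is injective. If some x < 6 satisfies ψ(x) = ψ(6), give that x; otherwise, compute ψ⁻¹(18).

26/5

Both pieces are strictly increasing (slopes 5 and 9), so each is injective on its own interval.
The left piece maps (−∞, 6) onto (−∞, 22); the right piece maps [6, ∞) onto [28, ∞).
These images are disjoint, so no value is attained by both pieces. Therefore ψ is injective.
Because the two images are disjoint, no x < 6 has ψ(x) = ψ(6), so we compute ψ⁻¹(18): 18 lies in (−∞, 22), so solve 5x − 8 = 18: x = (18 + 8)/5 = 26/5.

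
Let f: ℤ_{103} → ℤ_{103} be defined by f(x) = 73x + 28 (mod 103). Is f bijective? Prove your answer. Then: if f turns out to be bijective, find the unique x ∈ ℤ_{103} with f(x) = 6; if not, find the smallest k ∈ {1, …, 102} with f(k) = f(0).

Recall that injectivity means: for all u, v in the domain, f(u) = f(v) implies u = v.
Suppose f(u) = f(v) in ℤ_{103}. Then 73u + 28 ≡ 73v + 28 (mod 103), thus 73(u − v) ≡ 0 (mod 103).
Since gcd(73, 103) = 1, 73 is invertible modulo 103, thus u − v ≡ 0 (mod 103), i.e. u = v.
We now compute 73⁻¹ mod 103 explicitly. Euclid's algorithm: 103 = 1·73 + 30, 73 = 2·30 + 13, 30 = 2·13 + 4, 13 = 3·4 + 1; back-substituting gives 1 = 24·73 − 17·103, so 73⁻¹ ≡ 24 (mod 103).
For any y ∈ ℤ_{103}, x = 24(y − 28) mod 103 satisfies f(x) = 73·24(y − 28) + 28 ≡ y (since 73·24 ≡ 1 mod 103). So every y has a preimage.
Hence f is bijective.
Since f is bijective, we compute f⁻¹(6): solve 73x + 28 ≡ 6 (mod 103), i.e. 73x ≡ 81 (mod 103).
Multiplying by 73⁻¹ = 24 gives x ≡ 24·81 = 1944 = 18·103 + 90 ≡ 90 (mod 103).
Check: f(90) = 73·90 + 28 = 6598 = 64·103 + 6 ≡ 6 (mod 103).

90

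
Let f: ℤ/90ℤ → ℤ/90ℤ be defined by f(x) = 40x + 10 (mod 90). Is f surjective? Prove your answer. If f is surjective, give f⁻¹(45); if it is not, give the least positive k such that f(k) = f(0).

Recall: f is surjective if every y in the codomain equals f(x) for some x in the domain.
Since gcd(40, 90) = 10, we have 40x ≡ 0 (mod 10) for all x, so f(x) ≡ 0 (mod 10).
But 1 ≢ 0 (mod 10), so 1 ∈ ℤ/90ℤ has no preimage. Thus f is not surjective.
Since f is not surjective, we find the least positive k with f(k) = f(0): this means 40k ≡ 0 (mod 90), i.e. 90 ∣ 40k. Since gcd(40, 90) = 10, dividing through by 10 this holds exactly when 9 ∣ 4k, and as gcd(4, 9) = 1, exactly when 9 ∣ k.
The smallest positive such k is 9.

9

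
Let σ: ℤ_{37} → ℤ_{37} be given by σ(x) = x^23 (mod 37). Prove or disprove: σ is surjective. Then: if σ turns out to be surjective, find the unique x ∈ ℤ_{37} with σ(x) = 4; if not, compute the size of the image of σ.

Since 37 is prime, the nonzero elements of ℤ_{37} form a cyclic group of order 36.
As gcd(23, 36) = 1, raising to the 23rd power is a bijection on this group: if a^23 ≡ b^23 then (ab^{−1})^23 = 1, and the only element of order dividing gcd(23, 36) = 1 is 1, so a = b.
With σ(0) = 0 this makes σ injective on all of ℤ_{37}, hence bijective (finite equal-size domain and codomain). In particular σ is surjective.
Since σ is surjective, we find the preimage of 4. The inverse of x ↦ x^23 on (ℤ_{37})^× is x ↦ x^11, because 23·11 = 253 = 7·36 + 1 ≡ 1 (mod 36) and x^{36} = 1 for x ≠ 0 (Fermat). So σ⁻¹(4) = 4^11 mod 37.
Repeated squaring mod 37: 4^1 ≡ 4, 4^2 ≡ 4² = 16, 4^4 ≡ 16² = 256 ≡ 34, 4^8 ≡ 34² = 1156 ≡ 9. Since 11 = 8 + 2 + 1, 4^11 ≡ 9·16·4: 9·16 = 144 ≡ 33, then 33·4 = 132 ≡ 21. So 4^11 ≡ 21 (mod 37).
Hence σ⁻¹(4) = 21.

21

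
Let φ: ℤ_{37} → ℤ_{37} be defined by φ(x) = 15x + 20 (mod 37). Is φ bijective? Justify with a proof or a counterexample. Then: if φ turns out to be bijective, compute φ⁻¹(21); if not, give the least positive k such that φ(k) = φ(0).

If φ(a) = φ(b), then 15a ≡ 15b (mod 37). Because gcd(15, 37) = 1, we may cancel 15 to get a ≡ b (mod 37).
We now compute 15⁻¹ mod 37 explicitly. Euclid's algorithm: 37 = 2·15 + 7, 15 = 2·7 + 1; back-substituting gives 1 = 5·15 − 2·37, so 15⁻¹ ≡ 5 (mod 37).
Then y ↦ 5(y − 20) is a two-sided inverse to φ, so every y ∈ ℤ_{37} has a preimage.
Thus φ is bijective.
Since φ is bijective, we find φ⁻¹(21): we need 15x ≡ 21 − 20 ≡ 1 (mod 37). Using 15⁻¹ = 5: x ≡ 5·1 = 5, so x = 5.
Check: φ(5) = 15·5 + 20 = 95 = 2·37 + 21 ≡ 21 (mod 37).

5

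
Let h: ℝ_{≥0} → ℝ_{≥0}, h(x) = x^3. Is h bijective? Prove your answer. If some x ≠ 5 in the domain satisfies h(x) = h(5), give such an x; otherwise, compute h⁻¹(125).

5

On ℝ_{≥0}, x ↦ x^3 is strictly increasing (injective) and for any y ∈ ℝ_{≥0} the 3rd root y^{1/3} lies in ℝ_{≥0} (surjective). So h is bijective.
Since x ↦ x^3 is strictly increasing on ℝ_{≥0}, it is injective there, so no x ≠ 5 in the domain has h(x) = h(5). We therefore compute h⁻¹(125) = 125^{1/3} = 5 (indeed 5^3 = 125).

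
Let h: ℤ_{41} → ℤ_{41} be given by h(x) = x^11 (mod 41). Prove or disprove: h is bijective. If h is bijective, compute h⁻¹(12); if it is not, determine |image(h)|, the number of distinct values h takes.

Since 41 is prime, the nonzero elements of ℤ_{41} form a cyclic group of order 40.
As gcd(11, 40) = 1, raising to the 11th power is a bijection on this group: if u^11 ≡ v^11 then (uv^{−1})^11 = 1, and the only element of order dividing gcd(11, 40) = 1 is 1, so u = v.
With h(0) = 0 this makes h injective on all of ℤ_{41}, hence bijective (finite equal-size domain and codomain). In particular h is bijective.
Since h is bijective, we find the preimage of 12. The inverse of x ↦ x^11 on (ℤ_{41})^× is x ↦ x^11, because 11·11 = 121 = 3·40 + 1 ≡ 1 (mod 40) and x^{40} = 1 for x ≠ 0 (Fermat). So h⁻¹(12) = 12^11 mod 41.
Repeated squaring mod 41: 12^1 ≡ 12, 12^2 ≡ 12² = 144 ≡ 21, 12^4 ≡ 21² = 441 ≡ 31, 12^8 ≡ 31² = 961 ≡ 18. Since 11 = 8 + 2 + 1, 12^11 ≡ 18·21·12: 18·21 = 378 ≡ 9, then 9·12 = 108 ≡ 26. So 12^11 ≡ 26 (mod 41).
Hence h⁻¹(12) = 26.

26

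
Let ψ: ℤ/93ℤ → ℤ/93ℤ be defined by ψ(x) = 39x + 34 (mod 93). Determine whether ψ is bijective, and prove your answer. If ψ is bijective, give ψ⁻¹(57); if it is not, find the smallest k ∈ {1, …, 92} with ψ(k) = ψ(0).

31

Recall that ψ is injective when ψ(u) = ψ(v) forces u = v.
We have gcd(39, 93) = 3 > 1. Taking u = 0 and v = 31: ψ(0) = 34 and ψ(31) = 39·31 + 34 = 1243 ≡ 34 (mod 93).
So ψ(0) = ψ(31) while 0 ≠ 31, so ψ is not injective, hence not bijective.
Since ψ is not bijective, we find the least positive k with ψ(k) = ψ(0): this means 39k ≡ 0 (mod 93), i.e. 93 ∣ 39k. Since gcd(39, 93) = 3, dividing through by 3 this holds exactly when 31 ∣ 13k, and as gcd(13, 31) = 1, exactly when 31 ∣ k.
The smallest positive such k is 31.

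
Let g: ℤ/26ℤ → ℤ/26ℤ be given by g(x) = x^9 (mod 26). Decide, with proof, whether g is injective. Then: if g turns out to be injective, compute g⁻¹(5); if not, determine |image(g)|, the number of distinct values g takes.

10

g(1) = 1^9 = 1.
g(3): Repeated squaring mod 26: 3^1 ≡ 3, 3^2 ≡ 3² = 9, 3^4 ≡ 9² = 81 ≡ 3, 3^8 ≡ 3² = 9. Since 9 = 8 + 1, 3^9 ≡ 9·3: 9·3 = 27 ≡ 1. So 3^9 ≡ 1 (mod 26).
So g(1) = g(3) = 1 while 1 ≠ 3, therefore g is not injective.
Since g is not injective, we determine |image(g)|. Computing x^9 mod 26 for each x (by repeated squaring, reducing mod 26 at every step), the values g(0), g(1), …, g(25) are: 0, 1, 18, 1, 12, 5, 18, 21, 8, 1, 12, 21, 12, 13, 14, 5, 14, 25, 18, 5, 8, 21, 14, 25, 8, 25.
The distinct values are {0, 1, 5, 8, 12, 13, 14, 18, 21, 25}; there are 10 of them.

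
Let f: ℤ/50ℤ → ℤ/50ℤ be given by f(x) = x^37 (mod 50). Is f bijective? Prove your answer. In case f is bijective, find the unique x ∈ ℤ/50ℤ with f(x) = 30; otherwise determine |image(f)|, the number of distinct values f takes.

42

f(0) = 0^37 = 0.
f(10): Repeated squaring mod 50: 10^1 ≡ 10, 10^2 ≡ 10² = 100 ≡ 0, 10^4 ≡ 0² = 0, 10^8 ≡ 0² = 0, 10^16 ≡ 0² = 0, 10^32 ≡ 0² = 0. Since 37 = 32 + 4 + 1, 10^37 ≡ 0·0·10: 0·0 = 0, then 0·10 = 0. So 10^37 ≡ 0 (mod 50).
So f(0) = f(10) = 0 while 0 ≠ 10, therefore f is not injective, hence not bijective.
Since f is not bijective, we determine |image(f)|. Computing x^37 mod 50 for each x (by repeated squaring, reducing mod 50 at every step), the values f(0), f(1), …, f(49) are: 0, 1, 22, 13, 34, 25, 36, 7, 48, 19, 0, 21, 42, 33, 4, 25, 6, 27, 18, 39, 0, 41, 12, 3, 24, 25, 26, 47, 38, 9, 0, 11, 32, 23, 44, 25, 46, 17, 8, 29, 0, 31, 2, 43, 14, 25, 16, 37, 28, 49.
The distinct values are {0, 1, 2, 3, 4, 6, 7, 8, 9, 11, 12, 13, 14, 16, 17, 18, 19, 21, 22, 23, 24, 25, 26, 27, 28, 29, 31, 32, 33, 34, 36, 37, 38, 39, 41, 42, 43, 44, 46, 47, 48, 49}; there are 42 of them.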